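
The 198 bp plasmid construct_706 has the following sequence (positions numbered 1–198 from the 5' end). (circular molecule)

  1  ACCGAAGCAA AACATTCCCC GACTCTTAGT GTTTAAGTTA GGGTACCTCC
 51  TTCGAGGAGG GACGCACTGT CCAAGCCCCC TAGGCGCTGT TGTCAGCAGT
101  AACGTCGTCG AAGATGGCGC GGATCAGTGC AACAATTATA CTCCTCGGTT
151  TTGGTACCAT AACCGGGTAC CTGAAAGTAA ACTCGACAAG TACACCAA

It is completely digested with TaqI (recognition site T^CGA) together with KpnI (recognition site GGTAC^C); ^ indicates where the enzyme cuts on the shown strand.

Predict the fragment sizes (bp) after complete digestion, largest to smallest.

TaqI sites (TCGA) start at positions 52, 108, 183.
TaqI cuts after the first base of each site, so after positions 52, 108, 183.
KpnI sites (GGTACC) start at positions 42, 153, 166.
KpnI cuts after base 5 of each site (before the last base), so after positions 46, 157, 170.
Combined cut positions: 46, 52, 108, 157, 170, 183.
Circular molecule, 6 cuts → 6 fragments:
  47–52 → 6 bp
  53–108 → 56 bp
  109–157 → 49 bp
  158–170 → 13 bp
  171–183 → 13 bp
  184–198 then 1–46 → 15 + 46 = 61 bp
Sorted largest to smallest: 61, 56, 49, 13, 13, 6 bp.

61, 56, 49, 13, 13, 6 bp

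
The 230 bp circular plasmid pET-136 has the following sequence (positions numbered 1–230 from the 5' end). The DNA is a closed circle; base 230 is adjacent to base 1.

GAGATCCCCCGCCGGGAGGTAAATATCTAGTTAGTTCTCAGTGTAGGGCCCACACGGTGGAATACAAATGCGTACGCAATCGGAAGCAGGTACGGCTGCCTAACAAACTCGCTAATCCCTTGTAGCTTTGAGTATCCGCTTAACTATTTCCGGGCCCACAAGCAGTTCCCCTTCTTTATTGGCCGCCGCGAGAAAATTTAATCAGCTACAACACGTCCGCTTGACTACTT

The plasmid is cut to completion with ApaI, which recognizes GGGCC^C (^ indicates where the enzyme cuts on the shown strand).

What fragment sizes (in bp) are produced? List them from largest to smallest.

ApaI sites (GGGCCC) start at positions 46, 152.
ApaI cuts after base 5 of each site (before the last base), so after positions 50, 156.
Circular molecule, 2 cuts → 2 fragments:
  51–156 → 106 bp
  157–230 then 1–50 → 74 + 50 = 124 bp
Sorted largest to smallest: 124, 106 bp.

124, 106 bp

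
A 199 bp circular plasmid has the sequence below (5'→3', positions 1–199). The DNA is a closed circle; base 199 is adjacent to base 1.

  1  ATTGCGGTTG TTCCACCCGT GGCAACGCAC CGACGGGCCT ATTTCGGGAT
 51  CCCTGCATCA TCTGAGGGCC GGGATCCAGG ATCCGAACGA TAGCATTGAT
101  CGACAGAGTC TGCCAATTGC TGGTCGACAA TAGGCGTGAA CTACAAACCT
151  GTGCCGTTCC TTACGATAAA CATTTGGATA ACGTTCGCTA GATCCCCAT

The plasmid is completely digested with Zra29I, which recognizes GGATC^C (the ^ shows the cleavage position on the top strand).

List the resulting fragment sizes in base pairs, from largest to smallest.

Zra29I sites (GGATCC) start at positions 47, 72, 79.
Zra29I cuts after base 5 of each site (before the last base), so after positions 51, 76, 83.
Circular molecule, 3 cuts → 3 fragments:
  52–76 → 25 bp
  77–83 → 7 bp
  84–199 then 1–51 → 116 + 51 = 167 bp
Sorted largest to smallest: 167, 25, 7 bp.

167, 25, 7 bp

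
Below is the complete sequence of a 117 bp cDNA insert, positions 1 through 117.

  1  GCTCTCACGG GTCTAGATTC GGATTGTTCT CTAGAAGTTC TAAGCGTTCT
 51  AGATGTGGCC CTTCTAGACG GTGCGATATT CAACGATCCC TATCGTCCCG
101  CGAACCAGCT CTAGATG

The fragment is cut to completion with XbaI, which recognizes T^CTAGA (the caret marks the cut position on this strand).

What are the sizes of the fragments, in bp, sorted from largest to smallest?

XbaI sites (TCTAGA) start at positions 12, 30, 48, 63, 110.
XbaI cuts after the first base of each site, so after positions 12, 30, 48, 63, 110.
Linear molecule, 5 cuts → 6 fragments:
  1–12 → 12 bp
  13–30 → 18 bp
  31–48 → 18 bp
  49–63 → 15 bp
  64–110 → 47 bp
  111–117 → 7 bp
Sorted largest to smallest: 47, 18, 18, 15, 12, 7 bp.

47, 18, 18, 15, 12, 7 bp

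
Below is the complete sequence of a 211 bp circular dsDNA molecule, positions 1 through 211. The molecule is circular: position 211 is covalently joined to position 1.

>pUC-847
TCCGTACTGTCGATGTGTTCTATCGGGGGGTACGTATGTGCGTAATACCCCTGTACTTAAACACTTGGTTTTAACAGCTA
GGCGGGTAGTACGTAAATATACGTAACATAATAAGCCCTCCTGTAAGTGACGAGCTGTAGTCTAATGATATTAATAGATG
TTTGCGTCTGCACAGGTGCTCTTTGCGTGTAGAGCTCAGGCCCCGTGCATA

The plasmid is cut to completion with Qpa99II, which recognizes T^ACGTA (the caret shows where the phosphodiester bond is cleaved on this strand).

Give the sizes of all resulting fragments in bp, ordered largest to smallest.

142, 59, 10 bp

Qpa99II sites (TACGTA) start at positions 31, 90, 100.
Qpa99II cuts after the first base of each site, so after positions 31, 90, 100.
Circular molecule, 3 cuts → 3 fragments:
  32–90 → 59 bp
  91–100 → 10 bp
  101–211 then 1–31 → 111 + 31 = 142 bp
Sorted largest to smallest: 142, 59, 10 bp.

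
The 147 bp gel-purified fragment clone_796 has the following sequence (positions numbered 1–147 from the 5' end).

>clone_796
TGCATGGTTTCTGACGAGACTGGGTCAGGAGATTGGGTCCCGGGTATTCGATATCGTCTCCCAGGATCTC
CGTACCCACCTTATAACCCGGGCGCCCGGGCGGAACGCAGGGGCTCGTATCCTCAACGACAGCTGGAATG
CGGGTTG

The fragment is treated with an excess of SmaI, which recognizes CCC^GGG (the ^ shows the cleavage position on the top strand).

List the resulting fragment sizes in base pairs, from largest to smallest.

SmaI sites (CCCGGG) start at positions 39, 87, 95.
SmaI cuts after base 3 of each site, so after positions 41, 89, 97.
Linear molecule, 3 cuts → 4 fragments:
  1–41 → 41 bp
  42–89 → 48 bp
  90–97 → 8 bp
  98–147 → 50 bp
Sorted largest to smallest: 50, 48, 41, 8 bp.

50, 48, 41, 8 bp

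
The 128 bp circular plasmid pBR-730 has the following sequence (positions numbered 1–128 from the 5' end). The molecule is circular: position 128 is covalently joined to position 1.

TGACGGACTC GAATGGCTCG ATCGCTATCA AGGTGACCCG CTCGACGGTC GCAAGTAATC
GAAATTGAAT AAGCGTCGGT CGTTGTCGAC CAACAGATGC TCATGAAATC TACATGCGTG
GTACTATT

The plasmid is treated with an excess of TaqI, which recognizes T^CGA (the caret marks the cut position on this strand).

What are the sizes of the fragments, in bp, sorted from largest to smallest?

51, 27, 24, 17, 9 bp

TaqI sites (TCGA) start at positions 9, 18, 42, 59, 86.
TaqI cuts after the first base of each site, so after positions 9, 18, 42, 59, 86.
Circular molecule, 5 cuts → 5 fragments:
  10–18 → 9 bp
  19–42 → 24 bp
  43–59 → 17 bp
  60–86 → 27 bp
  87–128 then 1–9 → 42 + 9 = 51 bp
Sorted largest to smallest: 51, 27, 24, 17, 9 bp.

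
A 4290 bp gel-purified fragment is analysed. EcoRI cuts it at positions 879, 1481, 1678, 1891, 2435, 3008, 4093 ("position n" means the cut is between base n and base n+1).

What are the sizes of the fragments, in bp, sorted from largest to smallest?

1085, 879, 602, 573, 544, 213, 197, 197 bp

Linear molecule, 7 cuts → 8 fragments:
  879 − 0 = 879 bp
  1481 − 879 = 602 bp
  1678 − 1481 = 197 bp
  1891 − 1678 = 213 bp
  2435 − 1891 = 544 bp
  3008 − 2435 = 573 bp
  4093 − 3008 = 1085 bp
  4290 − 4093 = 197 bp
Sorted largest to smallest: 1085, 879, 602, 573, 544, 213, 197, 197 bp.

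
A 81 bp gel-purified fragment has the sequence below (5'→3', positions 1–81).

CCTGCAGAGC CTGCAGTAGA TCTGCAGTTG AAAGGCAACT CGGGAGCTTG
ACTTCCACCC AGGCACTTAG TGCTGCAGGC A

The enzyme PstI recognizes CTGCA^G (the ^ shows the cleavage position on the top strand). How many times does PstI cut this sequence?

CTGCAG occurs starting at positions 2, 11, 22, 73.
PstI cuts at 4 sites.

4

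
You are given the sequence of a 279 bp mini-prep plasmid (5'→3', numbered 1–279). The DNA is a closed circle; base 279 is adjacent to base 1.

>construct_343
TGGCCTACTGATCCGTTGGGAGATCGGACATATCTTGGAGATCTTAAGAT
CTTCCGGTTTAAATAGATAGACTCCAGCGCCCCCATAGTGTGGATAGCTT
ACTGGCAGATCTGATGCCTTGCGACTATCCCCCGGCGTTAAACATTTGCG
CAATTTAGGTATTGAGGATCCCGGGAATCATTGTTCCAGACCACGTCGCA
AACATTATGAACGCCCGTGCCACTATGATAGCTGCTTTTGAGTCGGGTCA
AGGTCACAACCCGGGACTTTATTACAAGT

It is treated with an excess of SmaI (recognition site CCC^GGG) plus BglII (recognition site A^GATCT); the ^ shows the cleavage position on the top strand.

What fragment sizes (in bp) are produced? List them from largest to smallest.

SmaI sites (CCCGGG) start at positions 170, 260.
SmaI cuts after base 3 of each site, so after positions 172, 262.
BglII sites (AGATCT) start at positions 39, 47, 107.
BglII cuts after the first base of each site, so after positions 39, 47, 107.
Combined cut positions: 39, 47, 107, 172, 262.
Circular molecule, 5 cuts → 5 fragments:
  40–47 → 8 bp
  48–107 → 60 bp
  108–172 → 65 bp
  173–262 → 90 bp
  263–279 then 1–39 → 17 + 39 = 56 bp
Sorted largest to smallest: 90, 65, 60, 56, 8 bp.

90, 65, 60, 56, 8 bp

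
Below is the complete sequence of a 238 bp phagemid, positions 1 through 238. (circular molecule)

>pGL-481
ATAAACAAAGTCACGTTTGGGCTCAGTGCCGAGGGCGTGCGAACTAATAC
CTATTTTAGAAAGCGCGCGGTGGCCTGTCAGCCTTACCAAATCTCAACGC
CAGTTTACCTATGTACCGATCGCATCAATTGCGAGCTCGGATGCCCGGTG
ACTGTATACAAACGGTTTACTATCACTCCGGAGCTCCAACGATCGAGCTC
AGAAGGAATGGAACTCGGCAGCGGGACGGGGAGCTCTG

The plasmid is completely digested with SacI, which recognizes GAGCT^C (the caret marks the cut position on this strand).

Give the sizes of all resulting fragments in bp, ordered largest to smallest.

SacI sites (GAGCTC) start at positions 133, 181, 195, 231.
SacI cuts after base 5 of each site (before the last base), so after positions 137, 185, 199, 235.
Circular molecule, 4 cuts → 4 fragments:
  138–185 → 48 bp
  186–199 → 14 bp
  200–235 → 36 bp
  236–238 then 1–137 → 3 + 137 = 140 bp
Sorted largest to smallest: 140, 48, 36, 14 bp.

140, 48, 36, 14 bp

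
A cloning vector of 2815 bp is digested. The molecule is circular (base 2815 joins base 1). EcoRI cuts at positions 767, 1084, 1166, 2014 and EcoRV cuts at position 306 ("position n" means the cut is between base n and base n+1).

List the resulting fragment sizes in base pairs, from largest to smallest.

Combined cut positions (sorted): 306, 767, 1084, 1166, 2014.
Circular molecule, 5 cuts → 5 fragments:
  767 − 306 = 461 bp
  1084 − 767 = 317 bp
  1166 − 1084 = 82 bp
  2014 − 1166 = 848 bp
  wrap: 2815 − 2014 + 306 = 1107 bp
Sorted largest to smallest: 1107, 848, 461, 317, 82 bp.

1107, 848, 461, 317, 82 bp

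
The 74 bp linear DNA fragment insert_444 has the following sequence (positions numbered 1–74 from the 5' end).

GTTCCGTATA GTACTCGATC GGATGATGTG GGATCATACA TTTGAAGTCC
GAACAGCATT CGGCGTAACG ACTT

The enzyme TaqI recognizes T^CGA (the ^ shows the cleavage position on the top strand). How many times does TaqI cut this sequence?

TCGA occurs starting at position 15.
TaqI cuts at 1 site.

1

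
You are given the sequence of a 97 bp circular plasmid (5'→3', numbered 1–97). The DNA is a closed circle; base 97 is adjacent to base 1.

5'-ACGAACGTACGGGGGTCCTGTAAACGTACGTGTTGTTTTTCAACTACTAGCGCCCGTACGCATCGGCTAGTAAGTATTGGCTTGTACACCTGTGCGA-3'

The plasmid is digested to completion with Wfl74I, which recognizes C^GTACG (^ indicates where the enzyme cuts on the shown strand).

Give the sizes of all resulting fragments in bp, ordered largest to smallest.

Wfl74I sites (CGTACG) start at positions 6, 25, 55.
Wfl74I cuts after the first base of each site, so after positions 6, 25, 55.
Circular molecule, 3 cuts → 3 fragments:
  7–25 → 19 bp
  26–55 → 30 bp
  56–97 then 1–6 → 42 + 6 = 48 bp
Sorted largest to smallest: 48, 30, 19 bp.

48, 30, 19 bp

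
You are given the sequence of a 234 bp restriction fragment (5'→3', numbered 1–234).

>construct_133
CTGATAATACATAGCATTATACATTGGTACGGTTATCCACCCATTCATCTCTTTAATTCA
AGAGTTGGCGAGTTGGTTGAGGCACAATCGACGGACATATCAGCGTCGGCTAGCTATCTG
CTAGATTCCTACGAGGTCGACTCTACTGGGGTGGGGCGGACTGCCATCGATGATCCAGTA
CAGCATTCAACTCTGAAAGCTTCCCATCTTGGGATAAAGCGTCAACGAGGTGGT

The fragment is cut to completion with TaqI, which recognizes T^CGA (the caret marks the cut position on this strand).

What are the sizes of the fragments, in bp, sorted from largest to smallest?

TaqI sites (TCGA) start at positions 88, 137, 167.
TaqI cuts after the first base of each site, so after positions 88, 137, 167.
Linear molecule, 3 cuts → 4 fragments:
  1–88 → 88 bp
  89–137 → 49 bp
  138–167 → 30 bp
  168–234 → 67 bp
Sorted largest to smallest: 88, 67, 49, 30 bp.

88, 67, 49, 30 bp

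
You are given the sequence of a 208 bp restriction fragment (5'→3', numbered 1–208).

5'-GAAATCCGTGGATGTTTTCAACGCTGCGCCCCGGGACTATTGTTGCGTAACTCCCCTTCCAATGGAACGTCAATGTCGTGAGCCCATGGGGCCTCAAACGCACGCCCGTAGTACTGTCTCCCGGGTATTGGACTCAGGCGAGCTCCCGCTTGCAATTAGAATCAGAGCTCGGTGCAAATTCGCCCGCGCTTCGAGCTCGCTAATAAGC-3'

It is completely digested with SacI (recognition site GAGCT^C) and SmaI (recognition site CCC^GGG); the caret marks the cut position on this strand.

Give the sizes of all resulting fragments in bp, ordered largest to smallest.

SacI sites (GAGCTC) start at positions 140, 165, 193.
SacI cuts after base 5 of each site (before the last base), so after positions 144, 169, 197.
SmaI sites (CCCGGG) start at positions 30, 120.
SmaI cuts after base 3 of each site, so after positions 32, 122.
Combined cut positions: 32, 122, 144, 169, 197.
Linear molecule, 5 cuts → 6 fragments:
  1–32 → 32 bp
  33–122 → 90 bp
  123–144 → 22 bp
  145–169 → 25 bp
  170–197 → 28 bp
  198–208 → 11 bp
Sorted largest to smallest: 90, 32, 28, 25, 22, 11 bp.

90, 32, 28, 25, 22, 11 bp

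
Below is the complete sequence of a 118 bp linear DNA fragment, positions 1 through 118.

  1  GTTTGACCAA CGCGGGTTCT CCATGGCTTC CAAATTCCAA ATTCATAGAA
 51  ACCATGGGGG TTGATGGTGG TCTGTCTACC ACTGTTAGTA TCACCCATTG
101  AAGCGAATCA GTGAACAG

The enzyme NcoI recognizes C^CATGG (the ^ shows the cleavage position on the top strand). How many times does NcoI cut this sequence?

CCATGG occurs starting at positions 21, 52.
NcoI cuts at 2 sites.

2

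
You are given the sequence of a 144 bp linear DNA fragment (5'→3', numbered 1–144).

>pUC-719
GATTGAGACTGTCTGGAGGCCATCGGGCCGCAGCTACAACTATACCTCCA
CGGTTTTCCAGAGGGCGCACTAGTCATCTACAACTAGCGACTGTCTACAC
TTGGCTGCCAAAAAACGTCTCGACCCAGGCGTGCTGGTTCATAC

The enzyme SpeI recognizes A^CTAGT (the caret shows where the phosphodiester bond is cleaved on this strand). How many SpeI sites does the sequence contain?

1

ACTAGT occurs starting at position 69.
SpeI cuts at 1 site.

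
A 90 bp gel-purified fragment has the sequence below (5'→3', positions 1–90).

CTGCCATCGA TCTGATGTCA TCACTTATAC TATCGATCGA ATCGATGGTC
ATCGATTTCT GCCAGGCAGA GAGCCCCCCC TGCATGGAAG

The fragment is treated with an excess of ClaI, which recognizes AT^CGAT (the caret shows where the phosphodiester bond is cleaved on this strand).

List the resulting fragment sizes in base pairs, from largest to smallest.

ClaI sites (ATCGAT) start at positions 6, 32, 41, 51.
ClaI cuts after base 2 of each site, so after positions 7, 33, 42, 52.
Linear molecule, 4 cuts → 5 fragments:
  1–7 → 7 bp
  8–33 → 26 bp
  34–42 → 9 bp
  43–52 → 10 bp
  53–90 → 38 bp
Sorted largest to smallest: 38, 26, 10, 9, 7 bp.

38, 26, 10, 9, 7 bp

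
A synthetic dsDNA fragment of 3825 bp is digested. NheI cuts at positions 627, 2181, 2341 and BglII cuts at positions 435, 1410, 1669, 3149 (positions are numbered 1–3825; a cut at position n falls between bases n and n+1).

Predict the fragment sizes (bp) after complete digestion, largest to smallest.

Combined cut positions (sorted): 435, 627, 1410, 1669, 2181, 2341, 3149.
Linear molecule, 7 cuts → 8 fragments:
  435 − 0 = 435 bp
  627 − 435 = 192 bp
  1410 − 627 = 783 bp
  1669 − 1410 = 259 bp
  2181 − 1669 = 512 bp
  2341 − 2181 = 160 bp
  3149 − 2341 = 808 bp
  3825 − 3149 = 676 bp
Sorted largest to smallest: 808, 783, 676, 512, 435, 259, 192, 160 bp.

808, 783, 676, 512, 435, 259, 192, 160 bp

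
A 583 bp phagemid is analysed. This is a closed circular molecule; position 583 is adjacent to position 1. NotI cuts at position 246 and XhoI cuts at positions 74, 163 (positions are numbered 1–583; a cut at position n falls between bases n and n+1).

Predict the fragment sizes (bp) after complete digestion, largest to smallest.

Combined cut positions (sorted): 74, 163, 246.
Circular molecule, 3 cuts → 3 fragments:
  163 − 74 = 89 bp
  246 − 163 = 83 bp
  wrap: 583 − 246 + 74 = 411 bp
Sorted largest to smallest: 411, 89, 83 bp.

411, 89, 83 bp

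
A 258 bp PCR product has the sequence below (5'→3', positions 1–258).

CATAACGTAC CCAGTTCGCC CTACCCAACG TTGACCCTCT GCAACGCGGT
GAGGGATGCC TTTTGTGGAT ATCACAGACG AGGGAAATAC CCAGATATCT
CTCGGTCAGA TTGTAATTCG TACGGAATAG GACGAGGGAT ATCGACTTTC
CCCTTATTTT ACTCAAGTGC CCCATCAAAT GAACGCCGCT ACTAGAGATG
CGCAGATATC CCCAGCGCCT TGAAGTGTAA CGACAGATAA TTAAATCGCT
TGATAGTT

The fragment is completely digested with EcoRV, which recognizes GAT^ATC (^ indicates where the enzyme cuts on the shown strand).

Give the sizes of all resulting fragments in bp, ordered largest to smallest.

EcoRV sites (GATATC) start at positions 68, 94, 138, 205.
EcoRV cuts after base 3 of each site, so after positions 70, 96, 140, 207.
Linear molecule, 4 cuts → 5 fragments:
  1–70 → 70 bp
  71–96 → 26 bp
  97–140 → 44 bp
  141–207 → 67 bp
  208–258 → 51 bp
Sorted largest to smallest: 70, 67, 51, 44, 26 bp.

70, 67, 51, 44, 26 bp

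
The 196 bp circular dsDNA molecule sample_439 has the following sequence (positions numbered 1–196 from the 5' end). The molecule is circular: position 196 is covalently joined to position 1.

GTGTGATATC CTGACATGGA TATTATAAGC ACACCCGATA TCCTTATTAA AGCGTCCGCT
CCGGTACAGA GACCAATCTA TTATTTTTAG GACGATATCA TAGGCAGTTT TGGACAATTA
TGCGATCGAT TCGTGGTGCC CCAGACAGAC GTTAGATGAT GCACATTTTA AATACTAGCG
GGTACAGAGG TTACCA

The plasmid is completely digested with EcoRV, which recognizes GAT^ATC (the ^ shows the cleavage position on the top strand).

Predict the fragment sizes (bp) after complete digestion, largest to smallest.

EcoRV sites (GATATC) start at positions 5, 37, 94.
EcoRV cuts after base 3 of each site, so after positions 7, 39, 96.
Circular molecule, 3 cuts → 3 fragments:
  8–39 → 32 bp
  40–96 → 57 bp
  97–196 then 1–7 → 100 + 7 = 107 bp
Sorted largest to smallest: 107, 57, 32 bp.

107, 57, 32 bp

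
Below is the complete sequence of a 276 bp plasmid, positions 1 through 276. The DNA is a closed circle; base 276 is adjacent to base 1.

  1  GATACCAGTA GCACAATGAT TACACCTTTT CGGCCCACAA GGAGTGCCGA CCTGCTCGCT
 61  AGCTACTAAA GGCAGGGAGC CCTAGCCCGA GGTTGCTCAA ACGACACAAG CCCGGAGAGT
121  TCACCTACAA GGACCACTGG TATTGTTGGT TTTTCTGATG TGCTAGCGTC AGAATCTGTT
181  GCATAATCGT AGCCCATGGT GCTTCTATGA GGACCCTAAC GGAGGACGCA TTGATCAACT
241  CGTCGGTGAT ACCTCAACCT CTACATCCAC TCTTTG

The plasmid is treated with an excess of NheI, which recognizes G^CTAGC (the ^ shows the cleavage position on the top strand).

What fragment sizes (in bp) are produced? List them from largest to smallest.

NheI sites (GCTAGC) start at positions 58, 162.
NheI cuts after the first base of each site, so after positions 58, 162.
Circular molecule, 2 cuts → 2 fragments:
  59–162 → 104 bp
  163–276 then 1–58 → 114 + 58 = 172 bp
Sorted largest to smallest: 172, 104 bp.

172, 104 bp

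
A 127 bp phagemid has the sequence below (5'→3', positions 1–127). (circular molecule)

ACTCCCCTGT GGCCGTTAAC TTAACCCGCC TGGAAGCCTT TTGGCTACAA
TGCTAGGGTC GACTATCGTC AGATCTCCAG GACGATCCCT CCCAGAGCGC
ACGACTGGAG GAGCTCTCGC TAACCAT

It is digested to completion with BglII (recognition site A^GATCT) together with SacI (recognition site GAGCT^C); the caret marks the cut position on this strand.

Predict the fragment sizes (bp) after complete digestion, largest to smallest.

The BglII site (AGATCT) starts at position 71.
BglII cuts after the first base of each site, so after position 71.
The SacI site (GAGCTC) starts at position 111.
SacI cuts after base 5 of each site (before the last base), so after position 115.
Combined cut positions: 71, 115.
Circular molecule, 2 cuts → 2 fragments:
  72–115 → 44 bp
  116–127 then 1–71 → 12 + 71 = 83 bp
Sorted largest to smallest: 83, 44 bp.

83, 44 bp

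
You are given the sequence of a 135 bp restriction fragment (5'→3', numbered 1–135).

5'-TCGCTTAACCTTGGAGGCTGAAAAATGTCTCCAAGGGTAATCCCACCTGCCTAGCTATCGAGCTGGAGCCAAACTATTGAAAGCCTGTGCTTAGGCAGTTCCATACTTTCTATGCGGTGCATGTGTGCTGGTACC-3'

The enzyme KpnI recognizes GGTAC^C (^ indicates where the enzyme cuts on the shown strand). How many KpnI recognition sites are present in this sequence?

GGTACC occurs starting at position 130.
KpnI cuts at 1 site.

1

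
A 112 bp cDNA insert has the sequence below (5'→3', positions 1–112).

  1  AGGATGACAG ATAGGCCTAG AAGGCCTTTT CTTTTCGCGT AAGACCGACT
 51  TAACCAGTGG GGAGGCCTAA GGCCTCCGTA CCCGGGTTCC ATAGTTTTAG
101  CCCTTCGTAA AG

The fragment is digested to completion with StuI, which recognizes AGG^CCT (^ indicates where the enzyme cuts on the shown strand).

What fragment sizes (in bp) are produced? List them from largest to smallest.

41, 40, 15, 9, 7 bp

StuI sites (AGGCCT) start at positions 13, 22, 63, 70.
StuI cuts after base 3 of each site, so after positions 15, 24, 65, 72.
Linear molecule, 4 cuts → 5 fragments:
  1–15 → 15 bp
  16–24 → 9 bp
  25–65 → 41 bp
  66–72 → 7 bp
  73–112 → 40 bp
Sorted largest to smallest: 41, 40, 15, 9, 7 bp.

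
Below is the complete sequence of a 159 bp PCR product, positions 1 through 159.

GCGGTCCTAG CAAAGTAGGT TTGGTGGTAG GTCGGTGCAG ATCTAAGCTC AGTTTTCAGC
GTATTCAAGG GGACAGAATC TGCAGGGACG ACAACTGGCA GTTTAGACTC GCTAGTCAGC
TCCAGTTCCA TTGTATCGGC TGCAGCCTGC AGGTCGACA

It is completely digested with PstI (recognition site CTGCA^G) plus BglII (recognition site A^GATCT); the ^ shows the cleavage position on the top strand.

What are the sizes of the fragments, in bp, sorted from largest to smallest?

PstI sites (CTGCAG) start at positions 80, 140, 147.
PstI cuts after base 5 of each site (before the last base), so after positions 84, 144, 151.
The BglII site (AGATCT) starts at position 39.
BglII cuts after the first base of each site, so after position 39.
Combined cut positions: 39, 84, 144, 151.
Linear molecule, 4 cuts → 5 fragments:
  1–39 → 39 bp
  40–84 → 45 bp
  85–144 → 60 bp
  145–151 → 7 bp
  152–159 → 8 bp
Sorted largest to smallest: 60, 45, 39, 8, 7 bp.

60, 45, 39, 8, 7 bp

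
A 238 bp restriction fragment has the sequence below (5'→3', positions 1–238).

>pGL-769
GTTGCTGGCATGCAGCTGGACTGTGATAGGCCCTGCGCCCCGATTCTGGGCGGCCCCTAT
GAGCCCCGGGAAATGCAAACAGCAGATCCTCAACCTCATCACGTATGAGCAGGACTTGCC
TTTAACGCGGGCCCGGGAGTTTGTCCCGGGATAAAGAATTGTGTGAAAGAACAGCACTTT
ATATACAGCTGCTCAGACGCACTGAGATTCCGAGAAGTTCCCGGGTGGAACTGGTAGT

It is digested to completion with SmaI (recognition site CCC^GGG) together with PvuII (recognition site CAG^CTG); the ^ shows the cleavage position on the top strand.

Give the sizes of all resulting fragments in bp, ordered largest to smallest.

67, 52, 41, 34, 16, 15, 13 bp

SmaI sites (CCCGGG) start at positions 65, 132, 145, 220.
SmaI cuts after base 3 of each site, so after positions 67, 134, 147, 222.
PvuII sites (CAGCTG) start at positions 13, 186.
PvuII cuts after base 3 of each site, so after positions 15, 188.
Combined cut positions: 15, 67, 134, 147, 188, 222.
Linear molecule, 6 cuts → 7 fragments:
  1–15 → 15 bp
  16–67 → 52 bp
  68–134 → 67 bp
  135–147 → 13 bp
  148–188 → 41 bp
  189–222 → 34 bp
  223–238 → 16 bp
Sorted largest to smallest: 67, 52, 41, 34, 16, 15, 13 bp.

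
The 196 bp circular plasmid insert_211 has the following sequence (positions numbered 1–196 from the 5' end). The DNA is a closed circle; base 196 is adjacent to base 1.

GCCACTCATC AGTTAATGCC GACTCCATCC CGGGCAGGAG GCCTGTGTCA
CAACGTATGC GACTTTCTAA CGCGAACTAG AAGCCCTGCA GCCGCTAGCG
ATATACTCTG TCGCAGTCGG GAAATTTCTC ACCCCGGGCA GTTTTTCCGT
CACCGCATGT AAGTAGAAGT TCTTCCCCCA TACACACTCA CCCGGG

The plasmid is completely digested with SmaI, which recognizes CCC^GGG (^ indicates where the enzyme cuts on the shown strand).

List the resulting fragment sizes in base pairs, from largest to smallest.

SmaI sites (CCCGGG) start at positions 29, 133, 191.
SmaI cuts after base 3 of each site, so after positions 31, 135, 193.
Circular molecule, 3 cuts → 3 fragments:
  32–135 → 104 bp
  136–193 → 58 bp
  194–196 then 1–31 → 3 + 31 = 34 bp
Sorted largest to smallest: 104, 58, 34 bp.

104, 58, 34 bp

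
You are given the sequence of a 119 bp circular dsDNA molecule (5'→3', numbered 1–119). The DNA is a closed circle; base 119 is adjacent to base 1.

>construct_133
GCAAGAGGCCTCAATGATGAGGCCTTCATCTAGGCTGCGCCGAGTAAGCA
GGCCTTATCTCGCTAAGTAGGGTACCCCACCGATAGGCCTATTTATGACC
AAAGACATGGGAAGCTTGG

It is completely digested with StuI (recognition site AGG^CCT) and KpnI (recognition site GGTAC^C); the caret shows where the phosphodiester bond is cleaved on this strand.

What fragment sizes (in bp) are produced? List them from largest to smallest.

StuI sites (AGGCCT) start at positions 6, 20, 50, 85.
StuI cuts after base 3 of each site, so after positions 8, 22, 52, 87.
The KpnI site (GGTACC) starts at position 71.
KpnI cuts after base 5 of each site (before the last base), so after position 75.
Combined cut positions: 8, 22, 52, 75, 87.
Circular molecule, 5 cuts → 5 fragments:
  9–22 → 14 bp
  23–52 → 30 bp
  53–75 → 23 bp
  76–87 → 12 bp
  88–119 then 1–8 → 32 + 8 = 40 bp
Sorted largest to smallest: 40, 30, 23, 14, 12 bp.

40, 30, 23, 14, 12 bp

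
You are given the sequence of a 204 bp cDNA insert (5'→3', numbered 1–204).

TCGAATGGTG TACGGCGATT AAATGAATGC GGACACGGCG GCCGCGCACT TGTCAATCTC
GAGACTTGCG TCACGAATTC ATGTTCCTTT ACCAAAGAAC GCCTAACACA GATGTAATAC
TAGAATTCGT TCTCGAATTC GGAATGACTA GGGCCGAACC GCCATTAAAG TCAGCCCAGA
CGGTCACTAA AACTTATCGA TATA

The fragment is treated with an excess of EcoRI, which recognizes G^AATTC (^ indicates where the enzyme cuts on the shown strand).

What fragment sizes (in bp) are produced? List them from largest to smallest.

75, 69, 48, 12 bp

EcoRI sites (GAATTC) start at positions 75, 123, 135.
EcoRI cuts after the first base of each site, so after positions 75, 123, 135.
Linear molecule, 3 cuts → 4 fragments:
  1–75 → 75 bp
  76–123 → 48 bp
  124–135 → 12 bp
  136–204 → 69 bp
Sorted largest to smallest: 75, 69, 48, 12 bp.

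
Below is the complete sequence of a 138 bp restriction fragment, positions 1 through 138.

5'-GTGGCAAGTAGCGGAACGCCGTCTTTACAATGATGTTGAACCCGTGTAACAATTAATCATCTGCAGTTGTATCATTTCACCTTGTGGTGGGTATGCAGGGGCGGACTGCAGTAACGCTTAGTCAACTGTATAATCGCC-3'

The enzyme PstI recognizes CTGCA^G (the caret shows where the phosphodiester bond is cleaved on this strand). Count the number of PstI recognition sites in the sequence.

CTGCAG occurs starting at positions 61, 106.
PstI cuts at 2 sites.

2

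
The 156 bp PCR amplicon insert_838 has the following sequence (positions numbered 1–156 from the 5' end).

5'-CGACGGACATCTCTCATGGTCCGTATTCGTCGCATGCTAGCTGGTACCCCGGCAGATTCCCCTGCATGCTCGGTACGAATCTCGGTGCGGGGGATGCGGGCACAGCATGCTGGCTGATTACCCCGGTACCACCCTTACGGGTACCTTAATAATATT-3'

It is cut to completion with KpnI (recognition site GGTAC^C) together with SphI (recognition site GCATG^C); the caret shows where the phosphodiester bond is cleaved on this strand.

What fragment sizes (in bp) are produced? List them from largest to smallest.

41, 36, 21, 20, 15, 12, 11 bp

KpnI sites (GGTACC) start at positions 43, 125, 140.
KpnI cuts after base 5 of each site (before the last base), so after positions 47, 129, 144.
SphI sites (GCATGC) start at positions 32, 64, 105.
SphI cuts after base 5 of each site (before the last base), so after positions 36, 68, 109.
Combined cut positions: 36, 47, 68, 109, 129, 144.
Linear molecule, 6 cuts → 7 fragments:
  1–36 → 36 bp
  37–47 → 11 bp
  48–68 → 21 bp
  69–109 → 41 bp
  110–129 → 20 bp
  130–144 → 15 bp
  145–156 → 12 bp
Sorted largest to smallest: 41, 36, 21, 20, 15, 12, 11 bp.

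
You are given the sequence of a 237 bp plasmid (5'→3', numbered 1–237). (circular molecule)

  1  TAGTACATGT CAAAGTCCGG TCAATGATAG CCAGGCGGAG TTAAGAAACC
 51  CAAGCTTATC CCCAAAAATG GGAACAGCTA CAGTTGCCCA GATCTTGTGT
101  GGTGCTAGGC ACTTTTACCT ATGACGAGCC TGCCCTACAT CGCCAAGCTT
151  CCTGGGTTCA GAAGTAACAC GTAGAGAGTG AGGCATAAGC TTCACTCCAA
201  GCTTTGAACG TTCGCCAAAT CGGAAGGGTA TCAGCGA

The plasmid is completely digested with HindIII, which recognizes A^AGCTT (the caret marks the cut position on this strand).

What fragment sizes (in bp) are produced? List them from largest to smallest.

HindIII sites (AAGCTT) start at positions 52, 145, 187, 199.
HindIII cuts after the first base of each site, so after positions 52, 145, 187, 199.
Circular molecule, 4 cuts → 4 fragments:
  53–145 → 93 bp
  146–187 → 42 bp
  188–199 → 12 bp
  200–237 then 1–52 → 38 + 52 = 90 bp
Sorted largest to smallest: 93, 90, 42, 12 bp.

93, 90, 42, 12 bp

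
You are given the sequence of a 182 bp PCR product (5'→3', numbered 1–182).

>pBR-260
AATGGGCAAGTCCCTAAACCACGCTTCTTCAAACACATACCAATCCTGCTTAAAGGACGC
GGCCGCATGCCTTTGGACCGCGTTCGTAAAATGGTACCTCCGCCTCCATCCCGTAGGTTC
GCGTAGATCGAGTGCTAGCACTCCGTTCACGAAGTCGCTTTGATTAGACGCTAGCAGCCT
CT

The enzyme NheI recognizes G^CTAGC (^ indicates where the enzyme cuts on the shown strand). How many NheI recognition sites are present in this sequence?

2

GCTAGC occurs starting at positions 134, 170.
NheI cuts at 2 sites.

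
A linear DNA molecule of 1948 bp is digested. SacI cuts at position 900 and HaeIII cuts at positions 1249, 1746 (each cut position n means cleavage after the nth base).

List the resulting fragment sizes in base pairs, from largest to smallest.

Combined cut positions (sorted): 900, 1249, 1746.
Linear molecule, 3 cuts → 4 fragments:
  900 − 0 = 900 bp
  1249 − 900 = 349 bp
  1746 − 1249 = 497 bp
  1948 − 1746 = 202 bp
Sorted largest to smallest: 900, 497, 349, 202 bp.

900, 497, 349, 202 bp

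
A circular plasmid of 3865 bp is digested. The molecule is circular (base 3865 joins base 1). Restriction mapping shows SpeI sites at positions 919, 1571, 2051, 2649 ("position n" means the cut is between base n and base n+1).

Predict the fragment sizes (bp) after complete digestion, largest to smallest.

2135, 652, 598, 480 bp

Circular molecule, 4 cuts → 4 fragments:
  1571 − 919 = 652 bp
  2051 − 1571 = 480 bp
  2649 − 2051 = 598 bp
  wrap: 3865 − 2649 + 919 = 2135 bp
Sorted largest to smallest: 2135, 652, 598, 480 bp.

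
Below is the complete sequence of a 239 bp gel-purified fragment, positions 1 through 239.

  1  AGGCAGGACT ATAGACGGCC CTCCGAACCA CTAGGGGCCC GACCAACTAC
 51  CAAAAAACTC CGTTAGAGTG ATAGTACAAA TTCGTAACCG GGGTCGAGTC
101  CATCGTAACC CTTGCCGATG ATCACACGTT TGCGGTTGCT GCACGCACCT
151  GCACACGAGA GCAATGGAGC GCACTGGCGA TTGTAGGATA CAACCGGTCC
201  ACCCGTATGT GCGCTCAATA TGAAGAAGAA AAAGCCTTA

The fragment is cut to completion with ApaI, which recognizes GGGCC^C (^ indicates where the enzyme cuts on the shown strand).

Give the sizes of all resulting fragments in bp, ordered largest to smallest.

The ApaI site (GGGCCC) starts at position 35.
ApaI cuts after base 5 of each site (before the last base), so after position 39.
Linear molecule, 1 cut → 2 fragments:
  1–39 → 39 bp
  40–239 → 200 bp
Sorted largest to smallest: 200, 39 bp.

200, 39 bp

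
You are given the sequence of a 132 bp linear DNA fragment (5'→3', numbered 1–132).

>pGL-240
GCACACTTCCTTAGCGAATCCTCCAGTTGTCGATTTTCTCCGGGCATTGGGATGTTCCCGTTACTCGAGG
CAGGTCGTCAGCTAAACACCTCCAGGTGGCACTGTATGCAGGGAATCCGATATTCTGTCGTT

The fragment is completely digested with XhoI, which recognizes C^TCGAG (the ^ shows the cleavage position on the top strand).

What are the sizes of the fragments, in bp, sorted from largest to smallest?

The XhoI site (CTCGAG) starts at position 64.
XhoI cuts after the first base of each site, so after position 64.
Linear molecule, 1 cut → 2 fragments:
  1–64 → 64 bp
  65–132 → 68 bp
Sorted largest to smallest: 68, 64 bp.

68, 64 bp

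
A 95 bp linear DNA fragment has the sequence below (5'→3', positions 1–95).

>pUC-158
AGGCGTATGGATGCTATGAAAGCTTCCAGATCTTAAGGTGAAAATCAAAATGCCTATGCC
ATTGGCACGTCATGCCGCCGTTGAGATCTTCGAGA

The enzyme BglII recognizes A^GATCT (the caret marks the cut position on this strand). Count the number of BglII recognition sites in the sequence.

2

AGATCT occurs starting at positions 28, 84.
BglII cuts at 2 sites.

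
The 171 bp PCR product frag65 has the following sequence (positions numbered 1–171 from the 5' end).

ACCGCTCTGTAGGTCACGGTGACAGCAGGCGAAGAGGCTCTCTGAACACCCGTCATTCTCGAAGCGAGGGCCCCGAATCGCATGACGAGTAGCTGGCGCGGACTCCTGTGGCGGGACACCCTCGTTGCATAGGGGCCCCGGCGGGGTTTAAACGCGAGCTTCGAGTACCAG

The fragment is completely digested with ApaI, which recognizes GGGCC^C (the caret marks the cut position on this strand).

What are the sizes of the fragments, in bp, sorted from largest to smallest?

ApaI sites (GGGCCC) start at positions 68, 133.
ApaI cuts after base 5 of each site (before the last base), so after positions 72, 137.
Linear molecule, 2 cuts → 3 fragments:
  1–72 → 72 bp
  73–137 → 65 bp
  138–171 → 34 bp
Sorted largest to smallest: 72, 65, 34 bp.

72, 65, 34 bp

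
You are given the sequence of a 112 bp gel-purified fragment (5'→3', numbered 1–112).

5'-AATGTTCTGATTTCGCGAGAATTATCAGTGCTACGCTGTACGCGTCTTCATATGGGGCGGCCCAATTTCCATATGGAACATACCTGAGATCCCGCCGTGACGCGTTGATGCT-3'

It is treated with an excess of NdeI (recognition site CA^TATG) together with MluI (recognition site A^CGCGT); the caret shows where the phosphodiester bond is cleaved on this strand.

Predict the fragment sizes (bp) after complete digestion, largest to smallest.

40, 29, 21, 12, 10 bp

NdeI sites (CATATG) start at positions 49, 70.
NdeI cuts after base 2 of each site, so after positions 50, 71.
MluI sites (ACGCGT) start at positions 40, 100.
MluI cuts after the first base of each site, so after positions 40, 100.
Combined cut positions: 40, 50, 71, 100.
Linear molecule, 4 cuts → 5 fragments:
  1–40 → 40 bp
  41–50 → 10 bp
  51–71 → 21 bp
  72–100 → 29 bp
  101–112 → 12 bp
Sorted largest to smallest: 40, 29, 21, 12, 10 bp.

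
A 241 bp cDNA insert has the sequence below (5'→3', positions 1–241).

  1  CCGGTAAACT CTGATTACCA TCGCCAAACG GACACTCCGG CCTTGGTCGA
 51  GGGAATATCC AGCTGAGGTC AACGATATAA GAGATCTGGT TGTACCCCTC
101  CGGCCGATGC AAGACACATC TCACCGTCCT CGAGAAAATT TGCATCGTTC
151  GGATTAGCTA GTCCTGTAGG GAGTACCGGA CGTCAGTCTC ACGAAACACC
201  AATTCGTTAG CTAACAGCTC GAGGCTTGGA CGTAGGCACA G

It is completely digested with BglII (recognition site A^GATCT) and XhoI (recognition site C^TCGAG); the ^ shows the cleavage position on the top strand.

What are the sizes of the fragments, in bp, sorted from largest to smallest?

89, 82, 47, 23 bp

The BglII site (AGATCT) starts at position 82.
BglII cuts after the first base of each site, so after position 82.
XhoI sites (CTCGAG) start at positions 129, 218.
XhoI cuts after the first base of each site, so after positions 129, 218.
Combined cut positions: 82, 129, 218.
Linear molecule, 3 cuts → 4 fragments:
  1–82 → 82 bp
  83–129 → 47 bp
  130–218 → 89 bp
  219–241 → 23 bp
Sorted largest to smallest: 89, 82, 47, 23 bp.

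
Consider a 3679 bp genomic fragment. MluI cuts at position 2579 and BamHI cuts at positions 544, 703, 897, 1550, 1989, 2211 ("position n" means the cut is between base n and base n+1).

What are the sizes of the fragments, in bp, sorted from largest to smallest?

1100, 653, 544, 439, 368, 222, 194, 159 bp

Combined cut positions (sorted): 544, 703, 897, 1550, 1989, 2211, 2579.
Linear molecule, 7 cuts → 8 fragments:
  544 − 0 = 544 bp
  703 − 544 = 159 bp
  897 − 703 = 194 bp
  1550 − 897 = 653 bp
  1989 − 1550 = 439 bp
  2211 − 1989 = 222 bp
  2579 − 2211 = 368 bp
  3679 − 2579 = 1100 bp
Sorted largest to smallest: 1100, 653, 544, 439, 368, 222, 194, 159 bp.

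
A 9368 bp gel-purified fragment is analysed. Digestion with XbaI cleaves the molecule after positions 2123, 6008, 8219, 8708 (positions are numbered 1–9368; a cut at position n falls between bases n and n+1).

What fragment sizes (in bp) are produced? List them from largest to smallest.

Linear molecule, 4 cuts → 5 fragments:
  2123 − 0 = 2123 bp
  6008 − 2123 = 3885 bp
  8219 − 6008 = 2211 bp
  8708 − 8219 = 489 bp
  9368 − 8708 = 660 bp
Sorted largest to smallest: 3885, 2211, 2123, 660, 489 bp.

3885, 2211, 2123, 660, 489 bp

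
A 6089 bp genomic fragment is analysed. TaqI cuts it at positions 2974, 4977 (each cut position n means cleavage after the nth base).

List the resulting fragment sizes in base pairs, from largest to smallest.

2974, 2003, 1112 bp

Linear molecule, 2 cuts → 3 fragments:
  2974 − 0 = 2974 bp
  4977 − 2974 = 2003 bp
  6089 − 4977 = 1112 bp
Sorted largest to smallest: 2974, 2003, 1112 bp.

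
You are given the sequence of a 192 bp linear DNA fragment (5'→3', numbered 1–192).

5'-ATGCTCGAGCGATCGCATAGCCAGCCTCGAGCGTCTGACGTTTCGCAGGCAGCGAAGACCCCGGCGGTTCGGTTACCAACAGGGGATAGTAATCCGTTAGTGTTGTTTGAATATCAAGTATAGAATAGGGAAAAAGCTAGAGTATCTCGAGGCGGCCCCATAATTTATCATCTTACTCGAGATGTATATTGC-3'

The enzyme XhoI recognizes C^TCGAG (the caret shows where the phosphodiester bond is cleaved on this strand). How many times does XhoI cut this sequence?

CTCGAG occurs starting at positions 4, 26, 146, 176.
XhoI cuts at 4 sites.

4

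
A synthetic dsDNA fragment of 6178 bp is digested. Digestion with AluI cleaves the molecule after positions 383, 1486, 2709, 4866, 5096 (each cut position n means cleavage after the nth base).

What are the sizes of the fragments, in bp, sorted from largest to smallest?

2157, 1223, 1103, 1082, 383, 230 bp

Linear molecule, 5 cuts → 6 fragments:
  383 − 0 = 383 bp
  1486 − 383 = 1103 bp
  2709 − 1486 = 1223 bp
  4866 − 2709 = 2157 bp
  5096 − 4866 = 230 bp
  6178 − 5096 = 1082 bp
Sorted largest to smallest: 2157, 1223, 1103, 1082, 383, 230 bp.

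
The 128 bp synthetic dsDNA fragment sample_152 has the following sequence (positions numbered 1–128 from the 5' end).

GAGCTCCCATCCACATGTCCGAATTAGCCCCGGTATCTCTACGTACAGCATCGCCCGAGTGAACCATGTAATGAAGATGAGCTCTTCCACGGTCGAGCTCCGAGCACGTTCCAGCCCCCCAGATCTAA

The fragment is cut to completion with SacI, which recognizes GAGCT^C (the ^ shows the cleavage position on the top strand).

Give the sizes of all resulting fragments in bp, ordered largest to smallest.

78, 29, 16, 5 bp

SacI sites (GAGCTC) start at positions 1, 79, 95.
SacI cuts after base 5 of each site (before the last base), so after positions 5, 83, 99.
Linear molecule, 3 cuts → 4 fragments:
  1–5 → 5 bp
  6–83 → 78 bp
  84–99 → 16 bp
  100–128 → 29 bp
Sorted largest to smallest: 78, 29, 16, 5 bp.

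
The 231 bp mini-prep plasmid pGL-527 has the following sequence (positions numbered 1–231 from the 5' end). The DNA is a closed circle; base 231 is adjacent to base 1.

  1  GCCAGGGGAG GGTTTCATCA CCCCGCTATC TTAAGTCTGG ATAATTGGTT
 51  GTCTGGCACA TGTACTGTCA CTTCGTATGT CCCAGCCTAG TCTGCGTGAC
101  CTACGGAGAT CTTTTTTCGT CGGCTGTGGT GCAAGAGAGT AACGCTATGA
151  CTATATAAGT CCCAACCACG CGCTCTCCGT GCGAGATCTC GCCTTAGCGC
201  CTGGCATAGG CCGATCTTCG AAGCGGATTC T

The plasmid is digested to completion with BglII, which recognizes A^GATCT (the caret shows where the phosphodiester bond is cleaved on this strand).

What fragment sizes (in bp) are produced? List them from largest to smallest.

BglII sites (AGATCT) start at positions 107, 184.
BglII cuts after the first base of each site, so after positions 107, 184.
Circular molecule, 2 cuts → 2 fragments:
  108–184 → 77 bp
  185–231 then 1–107 → 47 + 107 = 154 bp
Sorted largest to smallest: 154, 77 bp.

154, 77 bp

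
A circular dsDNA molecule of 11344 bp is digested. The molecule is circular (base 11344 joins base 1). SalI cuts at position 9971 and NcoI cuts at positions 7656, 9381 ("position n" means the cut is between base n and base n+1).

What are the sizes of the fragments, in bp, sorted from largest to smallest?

Combined cut positions (sorted): 7656, 9381, 9971.
Circular molecule, 3 cuts → 3 fragments:
  9381 − 7656 = 1725 bp
  9971 − 9381 = 590 bp
  wrap: 11344 − 9971 + 7656 = 9029 bp
Sorted largest to smallest: 9029, 1725, 590 bp.

9029, 1725, 590 bp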